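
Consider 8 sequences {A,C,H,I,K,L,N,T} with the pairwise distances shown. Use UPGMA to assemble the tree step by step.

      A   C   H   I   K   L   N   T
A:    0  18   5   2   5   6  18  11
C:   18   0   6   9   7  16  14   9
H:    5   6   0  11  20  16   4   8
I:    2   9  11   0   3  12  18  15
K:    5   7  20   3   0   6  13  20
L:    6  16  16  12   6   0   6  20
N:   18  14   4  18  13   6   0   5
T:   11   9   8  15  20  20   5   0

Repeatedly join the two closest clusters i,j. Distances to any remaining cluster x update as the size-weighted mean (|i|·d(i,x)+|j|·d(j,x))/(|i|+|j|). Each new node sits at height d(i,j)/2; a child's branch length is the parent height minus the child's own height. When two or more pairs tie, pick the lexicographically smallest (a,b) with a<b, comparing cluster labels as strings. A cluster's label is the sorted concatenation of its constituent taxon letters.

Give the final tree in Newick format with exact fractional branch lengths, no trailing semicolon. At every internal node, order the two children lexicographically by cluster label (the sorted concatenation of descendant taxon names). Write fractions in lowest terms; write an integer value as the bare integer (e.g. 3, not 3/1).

((((A:1,I:1):1,K:2):2,L:4):95/32,(C:29/6,((H:2,N:2):5/4,T:13/4):19/12):205/96)

1. join A+I (d=2) ⇒ AI; edges |A|=1, |I|=1
  updated: d(AI,C)=27/2, d(AI,H)=8, d(AI,K)=4, d(AI,L)=9, d(AI,N)=18, d(AI,T)=13
2. join AI+K (d=4) ⇒ AIK; edges |AI|=1, |K|=2
  updated: d(AIK,C)=34/3, d(AIK,H)=12, d(AIK,L)=8, d(AIK,N)=49/3, d(AIK,T)=46/3
3. join H+N (d=4) ⇒ HN; edges |H|=2, |N|=2
  updated: d(AIK,HN)=85/6, d(C,HN)=10, d(HN,L)=11, d(HN,T)=13/2
4. join HN+T (d=13/2) ⇒ HNT; edges |HN|=5/4, |T|=13/4
  updated: d(AIK,HNT)=131/9, d(C,HNT)=29/3, d(HNT,L)=14
5. join AIK+L (d=8) ⇒ AIKL; edges |AIK|=2, |L|=4
  updated: d(AIKL,C)=25/2, d(AIKL,HNT)=173/12
6. join C+HNT (d=29/3) ⇒ CHNT; edges |C|=29/6, |HNT|=19/12
  updated: d(AIKL,CHNT)=223/16
7. join AIKL+CHNT (d=223/16) ⇒ ACHIKLNT; edges |AIKL|=95/32, |CHNT|=205/96
final tree: ((((A:1,I:1):1,K:2):2,L:4):95/32,(C:29/6,((H:2,N:2):5/4,T:13/4):19/12):205/96)
total length: 1489/48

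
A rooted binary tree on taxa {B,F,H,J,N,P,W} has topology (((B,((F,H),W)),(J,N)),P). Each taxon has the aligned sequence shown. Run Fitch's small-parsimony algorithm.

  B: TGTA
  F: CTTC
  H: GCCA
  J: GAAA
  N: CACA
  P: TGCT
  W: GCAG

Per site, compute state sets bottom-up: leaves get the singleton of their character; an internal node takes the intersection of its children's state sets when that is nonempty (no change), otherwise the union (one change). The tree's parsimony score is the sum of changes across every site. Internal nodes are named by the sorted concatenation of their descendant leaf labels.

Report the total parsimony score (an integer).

14

FH@0: {C} ∪ {G} = {C,G} (union, +1)
FHW@0: {C,G} ∩ {G} = {G} (intersection, +0)
BFHW@0: {T} ∪ {G} = {G,T} (union, +1)
JN@0: {G} ∪ {C} = {C,G} (union, +1)
BFHJNW@0: {G,T} ∩ {C,G} = {G} (intersection, +0)
BFHJNPW@0: {G} ∪ {T} = {G,T} (union, +1)
FH@1: {T} ∪ {C} = {C,T} (union, +1)
FHW@1: {C,T} ∩ {C} = {C} (intersection, +0)
BFHW@1: {G} ∪ {C} = {C,G} (union, +1)
JN@1: {A} ∩ {A} = {A} (intersection, +0)
BFHJNW@1: {C,G} ∪ {A} = {A,C,G} (union, +1)
BFHJNPW@1: {A,C,G} ∩ {G} = {G} (intersection, +0)
FH@2: {T} ∪ {C} = {C,T} (union, +1)
FHW@2: {C,T} ∪ {A} = {A,C,T} (union, +1)
BFHW@2: {T} ∩ {A,C,T} = {T} (intersection, +0)
JN@2: {A} ∪ {C} = {A,C} (union, +1)
BFHJNW@2: {T} ∪ {A,C} = {A,C,T} (union, +1)
BFHJNPW@2: {A,C,T} ∩ {C} = {C} (intersection, +0)
FH@3: {C} ∪ {A} = {A,C} (union, +1)
FHW@3: {A,C} ∪ {G} = {A,C,G} (union, +1)
BFHW@3: {A} ∩ {A,C,G} = {A} (intersection, +0)
JN@3: {A} ∩ {A} = {A} (intersection, +0)
BFHJNW@3: {A} ∩ {A} = {A} (intersection, +0)
BFHJNPW@3: {A} ∪ {T} = {A,T} (union, +1)
per-site changes: [4, 3, 4, 3]; total = 14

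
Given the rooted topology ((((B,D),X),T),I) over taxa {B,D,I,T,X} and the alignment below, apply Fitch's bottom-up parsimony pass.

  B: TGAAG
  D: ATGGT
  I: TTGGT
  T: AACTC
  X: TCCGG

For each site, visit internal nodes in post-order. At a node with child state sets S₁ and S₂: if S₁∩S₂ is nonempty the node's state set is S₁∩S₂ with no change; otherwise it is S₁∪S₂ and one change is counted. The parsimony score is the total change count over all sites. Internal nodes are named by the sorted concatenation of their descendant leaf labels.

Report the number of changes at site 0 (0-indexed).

2

site 0, node BD: B={T} ∪ D={A} → {A,T} (+1)
site 0, node BDX: BD={A,T} ∩ X={T} → {T} (+0)
site 0, node BDTX: BDX={T} ∪ T={A} → {A,T} (+1)
site 0, node BDITX: BDTX={A,T} ∩ I={T} → {T} (+0)
site 1, node BD: B={G} ∪ D={T} → {G,T} (+1)
site 1, node BDX: BD={G,T} ∪ X={C} → {C,G,T} (+1)
site 1, node BDTX: BDX={C,G,T} ∪ T={A} → {A,C,G,T} (+1)
site 1, node BDITX: BDTX={A,C,G,T} ∩ I={T} → {T} (+0)
site 2, node BD: B={A} ∪ D={G} → {A,G} (+1)
site 2, node BDX: BD={A,G} ∪ X={C} → {A,C,G} (+1)
site 2, node BDTX: BDX={A,C,G} ∩ T={C} → {C} (+0)
site 2, node BDITX: BDTX={C} ∪ I={G} → {C,G} (+1)
site 3, node BD: B={A} ∪ D={G} → {A,G} (+1)
site 3, node BDX: BD={A,G} ∩ X={G} → {G} (+0)
site 3, node BDTX: BDX={G} ∪ T={T} → {G,T} (+1)
site 3, node BDITX: BDTX={G,T} ∩ I={G} → {G} (+0)
site 4, node BD: B={G} ∪ D={T} → {G,T} (+1)
site 4, node BDX: BD={G,T} ∩ X={G} → {G} (+0)
site 4, node BDTX: BDX={G} ∪ T={C} → {C,G} (+1)
site 4, node BDITX: BDTX={C,G} ∪ I={T} → {C,G,T} (+1)
per-site changes: [2, 3, 3, 2, 3]; total = 13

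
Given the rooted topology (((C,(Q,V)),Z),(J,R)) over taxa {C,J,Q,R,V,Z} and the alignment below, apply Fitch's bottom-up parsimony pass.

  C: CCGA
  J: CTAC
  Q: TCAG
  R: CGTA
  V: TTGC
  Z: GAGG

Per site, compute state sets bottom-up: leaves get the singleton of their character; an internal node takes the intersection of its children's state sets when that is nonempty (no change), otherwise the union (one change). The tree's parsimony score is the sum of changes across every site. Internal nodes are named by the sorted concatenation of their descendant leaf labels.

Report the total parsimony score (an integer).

[col 0] QV: children Q:{T}, V:{T} ∩→ {T}; cost 0
[col 0] CQV: children C:{C}, QV:{T} ∪→ {C,T}; cost 1
[col 0] CQVZ: children CQV:{C,T}, Z:{G} ∪→ {C,G,T}; cost 1
[col 0] JR: children J:{C}, R:{C} ∩→ {C}; cost 0
[col 0] CJQRVZ: children CQVZ:{C,G,T}, JR:{C} ∩→ {C}; cost 0
[col 1] QV: children Q:{C}, V:{T} ∪→ {C,T}; cost 1
[col 1] CQV: children C:{C}, QV:{C,T} ∩→ {C}; cost 0
[col 1] CQVZ: children CQV:{C}, Z:{A} ∪→ {A,C}; cost 1
[col 1] JR: children J:{T}, R:{G} ∪→ {G,T}; cost 1
[col 1] CJQRVZ: children CQVZ:{A,C}, JR:{G,T} ∪→ {A,C,G,T}; cost 1
[col 2] QV: children Q:{A}, V:{G} ∪→ {A,G}; cost 1
[col 2] CQV: children C:{G}, QV:{A,G} ∩→ {G}; cost 0
[col 2] CQVZ: children CQV:{G}, Z:{G} ∩→ {G}; cost 0
[col 2] JR: children J:{A}, R:{T} ∪→ {A,T}; cost 1
[col 2] CJQRVZ: children CQVZ:{G}, JR:{A,T} ∪→ {A,G,T}; cost 1
[col 3] QV: children Q:{G}, V:{C} ∪→ {C,G}; cost 1
[col 3] CQV: children C:{A}, QV:{C,G} ∪→ {A,C,G}; cost 1
[col 3] CQVZ: children CQV:{A,C,G}, Z:{G} ∩→ {G}; cost 0
[col 3] JR: children J:{C}, R:{A} ∪→ {A,C}; cost 1
[col 3] CJQRVZ: children CQVZ:{G}, JR:{A,C} ∪→ {A,C,G}; cost 1
per-site changes: [2, 4, 3, 4]; total = 13

13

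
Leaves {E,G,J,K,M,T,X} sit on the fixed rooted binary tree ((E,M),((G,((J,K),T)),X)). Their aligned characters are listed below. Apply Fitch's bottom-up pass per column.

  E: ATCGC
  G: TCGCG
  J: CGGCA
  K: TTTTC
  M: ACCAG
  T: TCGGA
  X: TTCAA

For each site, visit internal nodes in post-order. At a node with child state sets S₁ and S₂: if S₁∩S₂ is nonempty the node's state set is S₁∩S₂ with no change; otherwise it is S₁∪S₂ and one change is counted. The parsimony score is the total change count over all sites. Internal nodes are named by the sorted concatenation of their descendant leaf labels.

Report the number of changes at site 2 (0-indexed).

2

site 0, node EM: E={A} ∩ M={A} → {A} (+0)
site 0, node JK: J={C} ∪ K={T} → {C,T} (+1)
site 0, node JKT: JK={C,T} ∩ T={T} → {T} (+0)
site 0, node GJKT: G={T} ∩ JKT={T} → {T} (+0)
site 0, node GJKTX: GJKT={T} ∩ X={T} → {T} (+0)
site 0, node EGJKMTX: EM={A} ∪ GJKTX={T} → {A,T} (+1)
site 1, node EM: E={T} ∪ M={C} → {C,T} (+1)
site 1, node JK: J={G} ∪ K={T} → {G,T} (+1)
site 1, node JKT: JK={G,T} ∪ T={C} → {C,G,T} (+1)
site 1, node GJKT: G={C} ∩ JKT={C,G,T} → {C} (+0)
site 1, node GJKTX: GJKT={C} ∪ X={T} → {C,T} (+1)
site 1, node EGJKMTX: EM={C,T} ∩ GJKTX={C,T} → {C,T} (+0)
site 2, node EM: E={C} ∩ M={C} → {C} (+0)
site 2, node JK: J={G} ∪ K={T} → {G,T} (+1)
site 2, node JKT: JK={G,T} ∩ T={G} → {G} (+0)
site 2, node GJKT: G={G} ∩ JKT={G} → {G} (+0)
site 2, node GJKTX: GJKT={G} ∪ X={C} → {C,G} (+1)
site 2, node EGJKMTX: EM={C} ∩ GJKTX={C,G} → {C} (+0)
site 3, node EM: E={G} ∪ M={A} → {A,G} (+1)
site 3, node JK: J={C} ∪ K={T} → {C,T} (+1)
site 3, node JKT: JK={C,T} ∪ T={G} → {C,G,T} (+1)
site 3, node GJKT: G={C} ∩ JKT={C,G,T} → {C} (+0)
site 3, node GJKTX: GJKT={C} ∪ X={A} → {A,C} (+1)
site 3, node EGJKMTX: EM={A,G} ∩ GJKTX={A,C} → {A} (+0)
site 4, node EM: E={C} ∪ M={G} → {C,G} (+1)
site 4, node JK: J={A} ∪ K={C} → {A,C} (+1)
site 4, node JKT: JK={A,C} ∩ T={A} → {A} (+0)
site 4, node GJKT: G={G} ∪ JKT={A} → {A,G} (+1)
site 4, node GJKTX: GJKT={A,G} ∩ X={A} → {A} (+0)
site 4, node EGJKMTX: EM={C,G} ∪ GJKTX={A} → {A,C,G} (+1)
per-site changes: [2, 4, 2, 4, 4]; total = 16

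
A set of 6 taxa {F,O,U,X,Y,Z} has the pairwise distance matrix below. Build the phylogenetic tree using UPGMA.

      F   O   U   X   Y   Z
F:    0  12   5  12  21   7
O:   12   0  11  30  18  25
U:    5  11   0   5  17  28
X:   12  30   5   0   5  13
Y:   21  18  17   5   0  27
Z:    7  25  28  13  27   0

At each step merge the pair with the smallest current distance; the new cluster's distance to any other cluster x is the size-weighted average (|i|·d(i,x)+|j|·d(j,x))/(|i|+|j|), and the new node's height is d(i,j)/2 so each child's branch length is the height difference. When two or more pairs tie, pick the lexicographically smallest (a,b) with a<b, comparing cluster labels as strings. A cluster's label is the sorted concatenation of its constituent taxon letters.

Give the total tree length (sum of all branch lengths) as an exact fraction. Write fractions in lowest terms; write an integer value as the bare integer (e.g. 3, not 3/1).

1. join F+U (d=5) ⇒ FU; edges |F|=5/2, |U|=5/2
  updated: d(FU,O)=23/2, d(FU,X)=17/2, d(FU,Y)=19, d(FU,Z)=35/2
2. join X+Y (d=5) ⇒ XY; edges |X|=5/2, |Y|=5/2
  updated: d(FU,XY)=55/4, d(O,XY)=24, d(XY,Z)=20
3. join FU+O (d=23/2) ⇒ FOU; edges |FU|=13/4, |O|=23/4
  updated: d(FOU,XY)=103/6, d(FOU,Z)=20
4. join FOU+XY (d=103/6) ⇒ FOUXY; edges |FOU|=17/6, |XY|=73/12
  updated: d(FOUXY,Z)=20
5. join FOUXY+Z (d=20) ⇒ FOUXYZ; edges |FOUXY|=17/12, |Z|=10
final tree: ((((F:5/2,U:5/2):13/4,O:23/4):17/6,(X:5/2,Y:5/2):73/12):17/12,Z:10)
total length: 118/3

118/3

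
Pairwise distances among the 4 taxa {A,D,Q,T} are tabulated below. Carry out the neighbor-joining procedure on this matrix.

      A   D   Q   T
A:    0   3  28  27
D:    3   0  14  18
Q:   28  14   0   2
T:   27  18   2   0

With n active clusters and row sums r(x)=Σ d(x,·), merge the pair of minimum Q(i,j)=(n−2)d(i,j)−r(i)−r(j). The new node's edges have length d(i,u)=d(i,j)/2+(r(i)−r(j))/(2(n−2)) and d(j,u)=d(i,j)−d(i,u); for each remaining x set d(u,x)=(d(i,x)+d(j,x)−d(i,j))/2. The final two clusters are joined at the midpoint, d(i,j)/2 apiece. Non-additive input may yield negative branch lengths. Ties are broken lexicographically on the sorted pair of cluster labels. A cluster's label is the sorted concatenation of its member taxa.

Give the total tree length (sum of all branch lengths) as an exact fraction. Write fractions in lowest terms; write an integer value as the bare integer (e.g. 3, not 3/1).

iteration 1: select A,D (d=3, Q=-87); attach at lengths (29/4, -17/4); label the merged cluster AD
  updated: d(AD,Q)=39/2, d(AD,T)=21
iteration 2: select AD,Q (d=39/2, Q=-85/2); attach at lengths (77/4, 1/4); label the merged cluster ADQ
  updated: d(ADQ,T)=7/4
iteration 3: select ADQ,T (d=7/4); attach at lengths (7/8, 7/8); label the merged cluster ADQT
final tree: (((A:29/4,D:-17/4):77/4,Q:1/4):7/8,T:7/8)
total length: 97/4

97/4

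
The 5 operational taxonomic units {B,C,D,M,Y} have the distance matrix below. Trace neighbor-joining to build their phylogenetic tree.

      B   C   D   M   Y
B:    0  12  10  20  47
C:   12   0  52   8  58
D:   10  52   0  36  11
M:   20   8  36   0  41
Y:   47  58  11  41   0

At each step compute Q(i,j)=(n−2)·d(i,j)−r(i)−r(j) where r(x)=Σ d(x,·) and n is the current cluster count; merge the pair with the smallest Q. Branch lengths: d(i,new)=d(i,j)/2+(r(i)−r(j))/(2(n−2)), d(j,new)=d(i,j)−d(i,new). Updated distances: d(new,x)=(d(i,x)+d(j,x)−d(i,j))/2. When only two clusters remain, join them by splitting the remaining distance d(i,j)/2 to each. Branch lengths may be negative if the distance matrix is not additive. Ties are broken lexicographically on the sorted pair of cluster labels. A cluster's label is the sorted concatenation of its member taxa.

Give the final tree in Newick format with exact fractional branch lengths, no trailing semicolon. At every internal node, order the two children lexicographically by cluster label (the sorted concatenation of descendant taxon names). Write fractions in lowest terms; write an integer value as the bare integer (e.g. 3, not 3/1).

(((B:-9/8,(D:-5/2,Y:27/2):193/8):105/8,C:49/8):15/16,M:15/16)

iteration 1: select D,Y (d=11, Q=-233); attach at lengths (-5/2, 27/2); label the merged cluster DY
  updated: d(B,DY)=23, d(C,DY)=99/2, d(DY,M)=33
iteration 2: select B,DY (d=23, Q=-229/2); attach at lengths (-9/8, 193/8); label the merged cluster BDY
  updated: d(BDY,C)=77/4, d(BDY,M)=15
iteration 3: select BDY,C (d=77/4, Q=-169/4); attach at lengths (105/8, 49/8); label the merged cluster BCDY
  updated: d(BCDY,M)=15/8
iteration 4: select BCDY,M (d=15/8); attach at lengths (15/16, 15/16); label the merged cluster BCDMY
final tree: (((B:-9/8,(D:-5/2,Y:27/2):193/8):105/8,C:49/8):15/16,M:15/16)
total length: 441/8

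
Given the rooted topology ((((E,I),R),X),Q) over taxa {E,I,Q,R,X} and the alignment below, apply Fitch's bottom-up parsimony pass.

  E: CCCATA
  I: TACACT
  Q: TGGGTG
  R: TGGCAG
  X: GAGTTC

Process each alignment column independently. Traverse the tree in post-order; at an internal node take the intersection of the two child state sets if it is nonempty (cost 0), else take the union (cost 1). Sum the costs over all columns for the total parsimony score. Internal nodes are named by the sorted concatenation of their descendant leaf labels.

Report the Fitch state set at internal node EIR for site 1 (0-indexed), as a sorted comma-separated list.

A,C,G

site 0, node EI: E={C} ∪ I={T} → {C,T} (+1)
site 0, node EIR: EI={C,T} ∩ R={T} → {T} (+0)
site 0, node EIRX: EIR={T} ∪ X={G} → {G,T} (+1)
site 0, node EIQRX: EIRX={G,T} ∩ Q={T} → {T} (+0)
site 1, node EI: E={C} ∪ I={A} → {A,C} (+1)
site 1, node EIR: EI={A,C} ∪ R={G} → {A,C,G} (+1)
site 1, node EIRX: EIR={A,C,G} ∩ X={A} → {A} (+0)
site 1, node EIQRX: EIRX={A} ∪ Q={G} → {A,G} (+1)
site 2, node EI: E={C} ∩ I={C} → {C} (+0)
site 2, node EIR: EI={C} ∪ R={G} → {C,G} (+1)
site 2, node EIRX: EIR={C,G} ∩ X={G} → {G} (+0)
site 2, node EIQRX: EIRX={G} ∩ Q={G} → {G} (+0)
site 3, node EI: E={A} ∩ I={A} → {A} (+0)
site 3, node EIR: EI={A} ∪ R={C} → {A,C} (+1)
site 3, node EIRX: EIR={A,C} ∪ X={T} → {A,C,T} (+1)
site 3, node EIQRX: EIRX={A,C,T} ∪ Q={G} → {A,C,G,T} (+1)
site 4, node EI: E={T} ∪ I={C} → {C,T} (+1)
site 4, node EIR: EI={C,T} ∪ R={A} → {A,C,T} (+1)
site 4, node EIRX: EIR={A,C,T} ∩ X={T} → {T} (+0)
site 4, node EIQRX: EIRX={T} ∩ Q={T} → {T} (+0)
site 5, node EI: E={A} ∪ I={T} → {A,T} (+1)
site 5, node EIR: EI={A,T} ∪ R={G} → {A,G,T} (+1)
site 5, node EIRX: EIR={A,G,T} ∪ X={C} → {A,C,G,T} (+1)
site 5, node EIQRX: EIRX={A,C,G,T} ∩ Q={G} → {G} (+0)
per-site changes: [2, 3, 1, 3, 2, 3]; total = 14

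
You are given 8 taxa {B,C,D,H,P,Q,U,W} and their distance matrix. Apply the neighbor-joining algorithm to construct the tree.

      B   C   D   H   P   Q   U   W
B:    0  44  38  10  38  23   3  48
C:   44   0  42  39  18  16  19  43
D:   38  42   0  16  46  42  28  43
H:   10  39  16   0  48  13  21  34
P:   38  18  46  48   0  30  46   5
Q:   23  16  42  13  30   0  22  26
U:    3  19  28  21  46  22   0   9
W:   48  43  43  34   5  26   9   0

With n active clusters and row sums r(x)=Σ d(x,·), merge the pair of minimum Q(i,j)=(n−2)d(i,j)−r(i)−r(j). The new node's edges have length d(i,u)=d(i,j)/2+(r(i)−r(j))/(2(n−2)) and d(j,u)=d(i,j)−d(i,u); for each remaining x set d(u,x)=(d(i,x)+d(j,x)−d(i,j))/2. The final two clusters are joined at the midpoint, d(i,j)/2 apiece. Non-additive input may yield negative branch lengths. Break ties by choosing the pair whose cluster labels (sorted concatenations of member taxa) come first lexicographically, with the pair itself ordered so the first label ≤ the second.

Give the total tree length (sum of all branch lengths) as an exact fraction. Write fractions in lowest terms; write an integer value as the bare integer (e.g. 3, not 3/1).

iteration 1: select P,W (d=5, Q=-409); attach at lengths (53/12, 7/12); label the merged cluster PW
  updated: d(B,PW)=81/2, d(C,PW)=28, d(D,PW)=42, d(H,PW)=77/2, d(PW,Q)=51/2, d(PW,U)=25
iteration 2: select D,H (d=16, Q=-531/2); attach at lengths (301/20, 19/20); label the merged cluster DH
  updated: d(B,DH)=16, d(C,DH)=65/2, d(DH,PW)=129/4, d(DH,Q)=39/2, d(DH,U)=33/2
iteration 3: select B,U (d=3, Q=-200); attach at lengths (53/8, -29/8); label the merged cluster BU
  updated: d(BU,C)=30, d(BU,DH)=59/4, d(BU,PW)=125/4, d(BU,Q)=21
iteration 4: select BU,DH (d=59/4, Q=-607/4); attach at lengths (169/24, 185/24); label the merged cluster BDHU
  updated: d(BDHU,C)=191/8, d(BDHU,PW)=195/8, d(BDHU,Q)=103/8
iteration 5: select BDHU,PW (d=195/8, Q=-361/4); attach at lengths (8, 131/8); label the merged cluster BDHPUW
  updated: d(BDHPUW,C)=55/4, d(BDHPUW,Q)=7
iteration 6: select BDHPUW,C (d=55/4, Q=-147/4); attach at lengths (19/8, 91/8); label the merged cluster BCDHPUW
  updated: d(BCDHPUW,Q)=37/8
iteration 7: select BCDHPUW,Q (d=37/8); attach at lengths (37/16, 37/16); label the merged cluster BCDHPQUW
final tree: (((((B:53/8,U:-29/8):169/24,(D:301/20,H:19/20):185/24):8,(P:53/12,W:7/12):131/8):19/8,C:91/8):37/16,Q:37/16)
total length: 163/2

163/2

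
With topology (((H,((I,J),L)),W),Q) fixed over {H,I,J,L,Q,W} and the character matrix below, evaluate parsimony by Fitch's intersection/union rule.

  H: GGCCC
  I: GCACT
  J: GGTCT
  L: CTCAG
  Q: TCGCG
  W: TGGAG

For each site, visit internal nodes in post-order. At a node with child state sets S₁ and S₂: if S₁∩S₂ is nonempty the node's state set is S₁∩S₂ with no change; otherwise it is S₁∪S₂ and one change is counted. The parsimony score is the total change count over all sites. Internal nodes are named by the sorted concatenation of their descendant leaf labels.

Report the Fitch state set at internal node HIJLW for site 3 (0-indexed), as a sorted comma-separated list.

[col 0] IJ: children I:{G}, J:{G} ∩→ {G}; cost 0
[col 0] IJL: children IJ:{G}, L:{C} ∪→ {C,G}; cost 1
[col 0] HIJL: children H:{G}, IJL:{C,G} ∩→ {G}; cost 0
[col 0] HIJLW: children HIJL:{G}, W:{T} ∪→ {G,T}; cost 1
[col 0] HIJLQW: children HIJLW:{G,T}, Q:{T} ∩→ {T}; cost 0
[col 1] IJ: children I:{C}, J:{G} ∪→ {C,G}; cost 1
[col 1] IJL: children IJ:{C,G}, L:{T} ∪→ {C,G,T}; cost 1
[col 1] HIJL: children H:{G}, IJL:{C,G,T} ∩→ {G}; cost 0
[col 1] HIJLW: children HIJL:{G}, W:{G} ∩→ {G}; cost 0
[col 1] HIJLQW: children HIJLW:{G}, Q:{C} ∪→ {C,G}; cost 1
[col 2] IJ: children I:{A}, J:{T} ∪→ {A,T}; cost 1
[col 2] IJL: children IJ:{A,T}, L:{C} ∪→ {A,C,T}; cost 1
[col 2] HIJL: children H:{C}, IJL:{A,C,T} ∩→ {C}; cost 0
[col 2] HIJLW: children HIJL:{C}, W:{G} ∪→ {C,G}; cost 1
[col 2] HIJLQW: children HIJLW:{C,G}, Q:{G} ∩→ {G}; cost 0
[col 3] IJ: children I:{C}, J:{C} ∩→ {C}; cost 0
[col 3] IJL: children IJ:{C}, L:{A} ∪→ {A,C}; cost 1
[col 3] HIJL: children H:{C}, IJL:{A,C} ∩→ {C}; cost 0
[col 3] HIJLW: children HIJL:{C}, W:{A} ∪→ {A,C}; cost 1
[col 3] HIJLQW: children HIJLW:{A,C}, Q:{C} ∩→ {C}; cost 0
[col 4] IJ: children I:{T}, J:{T} ∩→ {T}; cost 0
[col 4] IJL: children IJ:{T}, L:{G} ∪→ {G,T}; cost 1
[col 4] HIJL: children H:{C}, IJL:{G,T} ∪→ {C,G,T}; cost 1
[col 4] HIJLW: children HIJL:{C,G,T}, W:{G} ∩→ {G}; cost 0
[col 4] HIJLQW: children HIJLW:{G}, Q:{G} ∩→ {G}; cost 0
per-site changes: [2, 3, 3, 2, 2]; total = 12

A,C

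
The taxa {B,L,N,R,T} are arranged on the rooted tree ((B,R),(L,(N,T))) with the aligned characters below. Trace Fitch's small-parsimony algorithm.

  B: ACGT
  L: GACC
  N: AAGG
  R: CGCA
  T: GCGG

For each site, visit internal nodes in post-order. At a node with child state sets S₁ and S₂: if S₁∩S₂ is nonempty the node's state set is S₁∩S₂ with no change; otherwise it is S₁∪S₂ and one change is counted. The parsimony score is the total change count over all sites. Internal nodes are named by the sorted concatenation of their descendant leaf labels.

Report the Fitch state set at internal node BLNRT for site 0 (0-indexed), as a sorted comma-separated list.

BR@0: {A} ∪ {C} = {A,C} (union, +1)
NT@0: {A} ∪ {G} = {A,G} (union, +1)
LNT@0: {G} ∩ {A,G} = {G} (intersection, +0)
BLNRT@0: {A,C} ∪ {G} = {A,C,G} (union, +1)
BR@1: {C} ∪ {G} = {C,G} (union, +1)
NT@1: {A} ∪ {C} = {A,C} (union, +1)
LNT@1: {A} ∩ {A,C} = {A} (intersection, +0)
BLNRT@1: {C,G} ∪ {A} = {A,C,G} (union, +1)
BR@2: {G} ∪ {C} = {C,G} (union, +1)
NT@2: {G} ∩ {G} = {G} (intersection, +0)
LNT@2: {C} ∪ {G} = {C,G} (union, +1)
BLNRT@2: {C,G} ∩ {C,G} = {C,G} (intersection, +0)
BR@3: {T} ∪ {A} = {A,T} (union, +1)
NT@3: {G} ∩ {G} = {G} (intersection, +0)
LNT@3: {C} ∪ {G} = {C,G} (union, +1)
BLNRT@3: {A,T} ∪ {C,G} = {A,C,G,T} (union, +1)
per-site changes: [3, 3, 2, 3]; total = 11

A,C,G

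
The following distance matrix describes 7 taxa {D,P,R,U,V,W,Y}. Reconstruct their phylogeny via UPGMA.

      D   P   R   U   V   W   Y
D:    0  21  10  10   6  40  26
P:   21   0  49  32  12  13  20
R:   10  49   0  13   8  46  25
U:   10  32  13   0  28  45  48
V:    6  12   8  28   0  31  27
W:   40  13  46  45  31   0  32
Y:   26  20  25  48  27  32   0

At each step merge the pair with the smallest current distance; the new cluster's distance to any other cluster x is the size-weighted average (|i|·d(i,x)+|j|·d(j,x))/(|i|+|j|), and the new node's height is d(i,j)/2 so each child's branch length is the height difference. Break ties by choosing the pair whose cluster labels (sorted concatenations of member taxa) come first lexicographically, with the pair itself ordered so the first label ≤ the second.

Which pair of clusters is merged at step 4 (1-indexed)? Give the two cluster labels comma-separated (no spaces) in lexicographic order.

1. join D+V (d=6) ⇒ DV; edges |D|=3, |V|=3
  updated: d(DV,P)=33/2, d(DV,R)=9, d(DV,U)=19, d(DV,W)=71/2, d(DV,Y)=53/2
2. join DV+R (d=9) ⇒ DRV; edges |DV|=3/2, |R|=9/2
  updated: d(DRV,P)=82/3, d(DRV,U)=17, d(DRV,W)=39, d(DRV,Y)=26
3. join P+W (d=13) ⇒ PW; edges |P|=13/2, |W|=13/2
  updated: d(DRV,PW)=199/6, d(PW,U)=77/2, d(PW,Y)=26
4. join DRV+U (d=17) ⇒ DRUV; edges |DRV|=4, |U|=17/2
  updated: d(DRUV,PW)=69/2, d(DRUV,Y)=63/2
5. join PW+Y (d=26) ⇒ PWY; edges |PW|=13/2, |Y|=13
  updated: d(DRUV,PWY)=67/2
6. join DRUV+PWY (d=67/2) ⇒ DPRUVWY; edges |DRUV|=33/4, |PWY|=15/4
final tree: ((((D:3,V:3):3/2,R:9/2):4,U:17/2):33/4,((P:13/2,W:13/2):13/2,Y:13):15/4)
total length: 69

DRV,U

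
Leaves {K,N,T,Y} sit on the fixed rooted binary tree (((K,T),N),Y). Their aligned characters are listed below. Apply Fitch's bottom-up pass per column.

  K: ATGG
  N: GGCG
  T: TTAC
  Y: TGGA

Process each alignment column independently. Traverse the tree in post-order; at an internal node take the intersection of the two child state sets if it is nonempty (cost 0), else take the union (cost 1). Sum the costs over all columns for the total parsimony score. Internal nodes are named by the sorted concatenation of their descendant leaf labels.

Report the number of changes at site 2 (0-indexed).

2

[col 0] KT: children K:{A}, T:{T} ∪→ {A,T}; cost 1
[col 0] KNT: children KT:{A,T}, N:{G} ∪→ {A,G,T}; cost 1
[col 0] KNTY: children KNT:{A,G,T}, Y:{T} ∩→ {T}; cost 0
[col 1] KT: children K:{T}, T:{T} ∩→ {T}; cost 0
[col 1] KNT: children KT:{T}, N:{G} ∪→ {G,T}; cost 1
[col 1] KNTY: children KNT:{G,T}, Y:{G} ∩→ {G}; cost 0
[col 2] KT: children K:{G}, T:{A} ∪→ {A,G}; cost 1
[col 2] KNT: children KT:{A,G}, N:{C} ∪→ {A,C,G}; cost 1
[col 2] KNTY: children KNT:{A,C,G}, Y:{G} ∩→ {G}; cost 0
[col 3] KT: children K:{G}, T:{C} ∪→ {C,G}; cost 1
[col 3] KNT: children KT:{C,G}, N:{G} ∩→ {G}; cost 0
[col 3] KNTY: children KNT:{G}, Y:{A} ∪→ {A,G}; cost 1
per-site changes: [2, 1, 2, 2]; total = 7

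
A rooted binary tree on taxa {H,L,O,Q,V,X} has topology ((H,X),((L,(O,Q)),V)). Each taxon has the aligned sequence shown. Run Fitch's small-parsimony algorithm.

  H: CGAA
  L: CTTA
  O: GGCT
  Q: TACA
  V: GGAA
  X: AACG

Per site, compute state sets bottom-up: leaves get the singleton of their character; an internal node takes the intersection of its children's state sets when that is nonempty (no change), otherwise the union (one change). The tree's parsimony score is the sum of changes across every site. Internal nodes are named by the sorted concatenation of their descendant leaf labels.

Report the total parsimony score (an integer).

HX@0: {C} ∪ {A} = {A,C} (union, +1)
OQ@0: {G} ∪ {T} = {G,T} (union, +1)
LOQ@0: {C} ∪ {G,T} = {C,G,T} (union, +1)
LOQV@0: {C,G,T} ∩ {G} = {G} (intersection, +0)
HLOQVX@0: {A,C} ∪ {G} = {A,C,G} (union, +1)
HX@1: {G} ∪ {A} = {A,G} (union, +1)
OQ@1: {G} ∪ {A} = {A,G} (union, +1)
LOQ@1: {T} ∪ {A,G} = {A,G,T} (union, +1)
LOQV@1: {A,G,T} ∩ {G} = {G} (intersection, +0)
HLOQVX@1: {A,G} ∩ {G} = {G} (intersection, +0)
HX@2: {A} ∪ {C} = {A,C} (union, +1)
OQ@2: {C} ∩ {C} = {C} (intersection, +0)
LOQ@2: {T} ∪ {C} = {C,T} (union, +1)
LOQV@2: {C,T} ∪ {A} = {A,C,T} (union, +1)
HLOQVX@2: {A,C} ∩ {A,C,T} = {A,C} (intersection, +0)
HX@3: {A} ∪ {G} = {A,G} (union, +1)
OQ@3: {T} ∪ {A} = {A,T} (union, +1)
LOQ@3: {A} ∩ {A,T} = {A} (intersection, +0)
LOQV@3: {A} ∩ {A} = {A} (intersection, +0)
HLOQVX@3: {A,G} ∩ {A} = {A} (intersection, +0)
per-site changes: [4, 3, 3, 2]; total = 12

12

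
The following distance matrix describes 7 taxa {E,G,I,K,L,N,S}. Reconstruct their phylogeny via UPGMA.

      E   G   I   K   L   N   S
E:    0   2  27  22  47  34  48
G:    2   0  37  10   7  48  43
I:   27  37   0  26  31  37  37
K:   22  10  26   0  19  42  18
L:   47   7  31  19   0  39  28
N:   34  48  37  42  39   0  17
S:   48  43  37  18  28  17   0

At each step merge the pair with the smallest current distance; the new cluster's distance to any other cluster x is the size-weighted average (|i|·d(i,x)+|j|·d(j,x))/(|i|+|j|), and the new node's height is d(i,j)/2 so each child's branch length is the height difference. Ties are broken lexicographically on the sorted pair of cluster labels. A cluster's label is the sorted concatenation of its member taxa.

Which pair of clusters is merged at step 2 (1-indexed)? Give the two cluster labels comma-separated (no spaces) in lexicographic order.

EG,K

iteration 1: select E,G (d=2); attach at lengths (1, 1); label the merged cluster EG
  updated: d(EG,I)=32, d(EG,K)=16, d(EG,L)=27, d(EG,N)=41, d(EG,S)=91/2
iteration 2: select EG,K (d=16); attach at lengths (7, 8); label the merged cluster EGK
  updated: d(EGK,I)=30, d(EGK,L)=73/3, d(EGK,N)=124/3, d(EGK,S)=109/3
iteration 3: select N,S (d=17); attach at lengths (17/2, 17/2); label the merged cluster NS
  updated: d(EGK,NS)=233/6, d(I,NS)=37, d(L,NS)=67/2
iteration 4: select EGK,L (d=73/3); attach at lengths (25/6, 73/6); label the merged cluster EGKL
  updated: d(EGKL,I)=121/4, d(EGKL,NS)=75/2
iteration 5: select EGKL,I (d=121/4); attach at lengths (71/24, 121/8); label the merged cluster EGIKL
  updated: d(EGIKL,NS)=187/5
iteration 6: select EGIKL,NS (d=187/5); attach at lengths (143/40, 51/5); label the merged cluster EGIKLNS
final tree: (((((E:1,G:1):7,K:8):25/6,L:73/6):71/24,I:121/8):143/40,(N:17/2,S:17/2):51/5)
total length: 9863/120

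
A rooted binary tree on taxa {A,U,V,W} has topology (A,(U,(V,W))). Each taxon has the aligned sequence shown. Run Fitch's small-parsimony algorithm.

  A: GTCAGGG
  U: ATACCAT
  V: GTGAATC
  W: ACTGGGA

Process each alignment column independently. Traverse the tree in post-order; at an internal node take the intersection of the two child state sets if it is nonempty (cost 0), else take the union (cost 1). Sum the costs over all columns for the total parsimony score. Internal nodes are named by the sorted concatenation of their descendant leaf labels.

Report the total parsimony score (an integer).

15

site 0, node VW: V={G} ∪ W={A} → {A,G} (+1)
site 0, node UVW: U={A} ∩ VW={A,G} → {A} (+0)
site 0, node AUVW: A={G} ∪ UVW={A} → {A,G} (+1)
site 1, node VW: V={T} ∪ W={C} → {C,T} (+1)
site 1, node UVW: U={T} ∩ VW={C,T} → {T} (+0)
site 1, node AUVW: A={T} ∩ UVW={T} → {T} (+0)
site 2, node VW: V={G} ∪ W={T} → {G,T} (+1)
site 2, node UVW: U={A} ∪ VW={G,T} → {A,G,T} (+1)
site 2, node AUVW: A={C} ∪ UVW={A,G,T} → {A,C,G,T} (+1)
site 3, node VW: V={A} ∪ W={G} → {A,G} (+1)
site 3, node UVW: U={C} ∪ VW={A,G} → {A,C,G} (+1)
site 3, node AUVW: A={A} ∩ UVW={A,C,G} → {A} (+0)
site 4, node VW: V={A} ∪ W={G} → {A,G} (+1)
site 4, node UVW: U={C} ∪ VW={A,G} → {A,C,G} (+1)
site 4, node AUVW: A={G} ∩ UVW={A,C,G} → {G} (+0)
site 5, node VW: V={T} ∪ W={G} → {G,T} (+1)
site 5, node UVW: U={A} ∪ VW={G,T} → {A,G,T} (+1)
site 5, node AUVW: A={G} ∩ UVW={A,G,T} → {G} (+0)
site 6, node VW: V={C} ∪ W={A} → {A,C} (+1)
site 6, node UVW: U={T} ∪ VW={A,C} → {A,C,T} (+1)
site 6, node AUVW: A={G} ∪ UVW={A,C,T} → {A,C,G,T} (+1)
per-site changes: [2, 1, 3, 2, 2, 2, 3]; total = 15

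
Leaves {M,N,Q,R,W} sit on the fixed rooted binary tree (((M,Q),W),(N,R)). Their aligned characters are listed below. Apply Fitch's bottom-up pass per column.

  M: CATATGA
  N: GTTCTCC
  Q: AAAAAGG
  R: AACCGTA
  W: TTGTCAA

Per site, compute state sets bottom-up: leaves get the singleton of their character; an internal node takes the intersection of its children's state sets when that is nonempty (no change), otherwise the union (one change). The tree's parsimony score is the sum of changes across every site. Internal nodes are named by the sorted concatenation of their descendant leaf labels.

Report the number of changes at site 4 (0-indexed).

3

site 0, node MQ: M={C} ∪ Q={A} → {A,C} (+1)
site 0, node MQW: MQ={A,C} ∪ W={T} → {A,C,T} (+1)
site 0, node NR: N={G} ∪ R={A} → {A,G} (+1)
site 0, node MNQRW: MQW={A,C,T} ∩ NR={A,G} → {A} (+0)
site 1, node MQ: M={A} ∩ Q={A} → {A} (+0)
site 1, node MQW: MQ={A} ∪ W={T} → {A,T} (+1)
site 1, node NR: N={T} ∪ R={A} → {A,T} (+1)
site 1, node MNQRW: MQW={A,T} ∩ NR={A,T} → {A,T} (+0)
site 2, node MQ: M={T} ∪ Q={A} → {A,T} (+1)
site 2, node MQW: MQ={A,T} ∪ W={G} → {A,G,T} (+1)
site 2, node NR: N={T} ∪ R={C} → {C,T} (+1)
site 2, node MNQRW: MQW={A,G,T} ∩ NR={C,T} → {T} (+0)
site 3, node MQ: M={A} ∩ Q={A} → {A} (+0)
site 3, node MQW: MQ={A} ∪ W={T} → {A,T} (+1)
site 3, node NR: N={C} ∩ R={C} → {C} (+0)
site 3, node MNQRW: MQW={A,T} ∪ NR={C} → {A,C,T} (+1)
site 4, node MQ: M={T} ∪ Q={A} → {A,T} (+1)
site 4, node MQW: MQ={A,T} ∪ W={C} → {A,C,T} (+1)
site 4, node NR: N={T} ∪ R={G} → {G,T} (+1)
site 4, node MNQRW: MQW={A,C,T} ∩ NR={G,T} → {T} (+0)
site 5, node MQ: M={G} ∩ Q={G} → {G} (+0)
site 5, node MQW: MQ={G} ∪ W={A} → {A,G} (+1)
site 5, node NR: N={C} ∪ R={T} → {C,T} (+1)
site 5, node MNQRW: MQW={A,G} ∪ NR={C,T} → {A,C,G,T} (+1)
site 6, node MQ: M={A} ∪ Q={G} → {A,G} (+1)
site 6, node MQW: MQ={A,G} ∩ W={A} → {A} (+0)
site 6, node NR: N={C} ∪ R={A} → {A,C} (+1)
site 6, node MNQRW: MQW={A} ∩ NR={A,C} → {A} (+0)
per-site changes: [3, 2, 3, 2, 3, 3, 2]; total = 18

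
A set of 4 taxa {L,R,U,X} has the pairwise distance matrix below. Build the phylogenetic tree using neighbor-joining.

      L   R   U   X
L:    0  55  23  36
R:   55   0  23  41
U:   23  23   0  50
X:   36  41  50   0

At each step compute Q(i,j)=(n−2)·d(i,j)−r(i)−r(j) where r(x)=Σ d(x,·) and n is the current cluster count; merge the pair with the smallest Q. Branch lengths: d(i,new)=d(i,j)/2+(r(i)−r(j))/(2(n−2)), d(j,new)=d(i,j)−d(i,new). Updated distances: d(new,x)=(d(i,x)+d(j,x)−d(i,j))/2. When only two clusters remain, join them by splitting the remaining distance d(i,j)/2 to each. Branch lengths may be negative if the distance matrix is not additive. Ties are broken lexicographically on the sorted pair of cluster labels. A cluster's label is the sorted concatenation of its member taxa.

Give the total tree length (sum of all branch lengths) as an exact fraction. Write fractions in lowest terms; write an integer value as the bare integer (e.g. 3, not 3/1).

iteration 1: select L,X (d=36, Q=-169); attach at lengths (59/4, 85/4); label the merged cluster LX
  updated: d(LX,R)=30, d(LX,U)=37/2
iteration 2: select LX,R (d=30, Q=-143/2); attach at lengths (51/4, 69/4); label the merged cluster LRX
  updated: d(LRX,U)=23/4
iteration 3: select LRX,U (d=23/4); attach at lengths (23/8, 23/8); label the merged cluster LRUX
final tree: (((L:59/4,X:85/4):51/4,R:69/4):23/8,U:23/8)
total length: 287/4

287/4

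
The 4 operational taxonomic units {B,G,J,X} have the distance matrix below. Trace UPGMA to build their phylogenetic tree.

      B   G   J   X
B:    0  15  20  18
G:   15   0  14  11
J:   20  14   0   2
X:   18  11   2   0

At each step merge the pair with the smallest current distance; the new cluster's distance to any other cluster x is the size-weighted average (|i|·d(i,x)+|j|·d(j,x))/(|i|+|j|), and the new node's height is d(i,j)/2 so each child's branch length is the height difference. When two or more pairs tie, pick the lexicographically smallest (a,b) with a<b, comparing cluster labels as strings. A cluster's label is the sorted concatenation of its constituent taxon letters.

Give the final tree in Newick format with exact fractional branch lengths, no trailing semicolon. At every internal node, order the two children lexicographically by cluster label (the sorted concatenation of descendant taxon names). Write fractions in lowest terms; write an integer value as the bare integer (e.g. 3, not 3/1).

(B:53/6,(G:25/4,(J:1,X:1):21/4):31/12)

iteration 1: select J,X (d=2); attach at lengths (1, 1); label the merged cluster JX
  updated: d(B,JX)=19, d(G,JX)=25/2
iteration 2: select G,JX (d=25/2); attach at lengths (25/4, 21/4); label the merged cluster GJX
  updated: d(B,GJX)=53/3
iteration 3: select B,GJX (d=53/3); attach at lengths (53/6, 31/12); label the merged cluster BGJX
final tree: (B:53/6,(G:25/4,(J:1,X:1):21/4):31/12)
total length: 299/12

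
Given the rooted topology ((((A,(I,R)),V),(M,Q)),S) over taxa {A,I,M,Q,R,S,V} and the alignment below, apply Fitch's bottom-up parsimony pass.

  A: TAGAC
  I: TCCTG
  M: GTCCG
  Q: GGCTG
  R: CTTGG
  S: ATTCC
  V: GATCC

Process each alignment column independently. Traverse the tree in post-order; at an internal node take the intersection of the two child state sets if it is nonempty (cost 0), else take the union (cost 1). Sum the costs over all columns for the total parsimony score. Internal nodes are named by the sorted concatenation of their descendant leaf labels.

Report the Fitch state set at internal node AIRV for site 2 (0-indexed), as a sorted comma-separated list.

T

IR@0: {T} ∪ {C} = {C,T} (union, +1)
AIR@0: {T} ∩ {C,T} = {T} (intersection, +0)
AIRV@0: {T} ∪ {G} = {G,T} (union, +1)
MQ@0: {G} ∩ {G} = {G} (intersection, +0)
AIMQRV@0: {G,T} ∩ {G} = {G} (intersection, +0)
AIMQRSV@0: {G} ∪ {A} = {A,G} (union, +1)
IR@1: {C} ∪ {T} = {C,T} (union, +1)
AIR@1: {A} ∪ {C,T} = {A,C,T} (union, +1)
AIRV@1: {A,C,T} ∩ {A} = {A} (intersection, +0)
MQ@1: {T} ∪ {G} = {G,T} (union, +1)
AIMQRV@1: {A} ∪ {G,T} = {A,G,T} (union, +1)
AIMQRSV@1: {A,G,T} ∩ {T} = {T} (intersection, +0)
IR@2: {C} ∪ {T} = {C,T} (union, +1)
AIR@2: {G} ∪ {C,T} = {C,G,T} (union, +1)
AIRV@2: {C,G,T} ∩ {T} = {T} (intersection, +0)
MQ@2: {C} ∩ {C} = {C} (intersection, +0)
AIMQRV@2: {T} ∪ {C} = {C,T} (union, +1)
AIMQRSV@2: {C,T} ∩ {T} = {T} (intersection, +0)
IR@3: {T} ∪ {G} = {G,T} (union, +1)
AIR@3: {A} ∪ {G,T} = {A,G,T} (union, +1)
AIRV@3: {A,G,T} ∪ {C} = {A,C,G,T} (union, +1)
MQ@3: {C} ∪ {T} = {C,T} (union, +1)
AIMQRV@3: {A,C,G,T} ∩ {C,T} = {C,T} (intersection, +0)
AIMQRSV@3: {C,T} ∩ {C} = {C} (intersection, +0)
IR@4: {G} ∩ {G} = {G} (intersection, +0)
AIR@4: {C} ∪ {G} = {C,G} (union, +1)
AIRV@4: {C,G} ∩ {C} = {C} (intersection, +0)
MQ@4: {G} ∩ {G} = {G} (intersection, +0)
AIMQRV@4: {C} ∪ {G} = {C,G} (union, +1)
AIMQRSV@4: {C,G} ∩ {C} = {C} (intersection, +0)
per-site changes: [3, 4, 3, 4, 2]; total = 16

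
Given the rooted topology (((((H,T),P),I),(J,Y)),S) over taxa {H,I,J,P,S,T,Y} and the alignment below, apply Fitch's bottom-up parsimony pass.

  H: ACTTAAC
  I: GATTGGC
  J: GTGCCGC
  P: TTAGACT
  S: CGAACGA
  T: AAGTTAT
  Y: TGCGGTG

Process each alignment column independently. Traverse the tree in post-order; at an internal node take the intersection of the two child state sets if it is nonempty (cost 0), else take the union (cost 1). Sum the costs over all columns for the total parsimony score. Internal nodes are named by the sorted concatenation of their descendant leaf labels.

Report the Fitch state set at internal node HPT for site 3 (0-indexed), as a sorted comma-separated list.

site 0, node HT: H={A} ∩ T={A} → {A} (+0)
site 0, node HPT: HT={A} ∪ P={T} → {A,T} (+1)
site 0, node HIPT: HPT={A,T} ∪ I={G} → {A,G,T} (+1)
site 0, node JY: J={G} ∪ Y={T} → {G,T} (+1)
site 0, node HIJPTY: HIPT={A,G,T} ∩ JY={G,T} → {G,T} (+0)
site 0, node HIJPSTY: HIJPTY={G,T} ∪ S={C} → {C,G,T} (+1)
site 1, node HT: H={C} ∪ T={A} → {A,C} (+1)
site 1, node HPT: HT={A,C} ∪ P={T} → {A,C,T} (+1)
site 1, node HIPT: HPT={A,C,T} ∩ I={A} → {A} (+0)
site 1, node JY: J={T} ∪ Y={G} → {G,T} (+1)
site 1, node HIJPTY: HIPT={A} ∪ JY={G,T} → {A,G,T} (+1)
site 1, node HIJPSTY: HIJPTY={A,G,T} ∩ S={G} → {G} (+0)
site 2, node HT: H={T} ∪ T={G} → {G,T} (+1)
site 2, node HPT: HT={G,T} ∪ P={A} → {A,G,T} (+1)
site 2, node HIPT: HPT={A,G,T} ∩ I={T} → {T} (+0)
site 2, node JY: J={G} ∪ Y={C} → {C,G} (+1)
site 2, node HIJPTY: HIPT={T} ∪ JY={C,G} → {C,G,T} (+1)
site 2, node HIJPSTY: HIJPTY={C,G,T} ∪ S={A} → {A,C,G,T} (+1)
site 3, node HT: H={T} ∩ T={T} → {T} (+0)
site 3, node HPT: HT={T} ∪ P={G} → {G,T} (+1)
site 3, node HIPT: HPT={G,T} ∩ I={T} → {T} (+0)
site 3, node JY: J={C} ∪ Y={G} → {C,G} (+1)
site 3, node HIJPTY: HIPT={T} ∪ JY={C,G} → {C,G,T} (+1)
site 3, node HIJPSTY: HIJPTY={C,G,T} ∪ S={A} → {A,C,G,T} (+1)
site 4, node HT: H={A} ∪ T={T} → {A,T} (+1)
site 4, node HPT: HT={A,T} ∩ P={A} → {A} (+0)
site 4, node HIPT: HPT={A} ∪ I={G} → {A,G} (+1)
site 4, node JY: J={C} ∪ Y={G} → {C,G} (+1)
site 4, node HIJPTY: HIPT={A,G} ∩ JY={C,G} → {G} (+0)
site 4, node HIJPSTY: HIJPTY={G} ∪ S={C} → {C,G} (+1)
site 5, node HT: H={A} ∩ T={A} → {A} (+0)
site 5, node HPT: HT={A} ∪ P={C} → {A,C} (+1)
site 5, node HIPT: HPT={A,C} ∪ I={G} → {A,C,G} (+1)
site 5, node JY: J={G} ∪ Y={T} → {G,T} (+1)
site 5, node HIJPTY: HIPT={A,C,G} ∩ JY={G,T} → {G} (+0)
site 5, node HIJPSTY: HIJPTY={G} ∩ S={G} → {G} (+0)
site 6, node HT: H={C} ∪ T={T} → {C,T} (+1)
site 6, node HPT: HT={C,T} ∩ P={T} → {T} (+0)
site 6, node HIPT: HPT={T} ∪ I={C} → {C,T} (+1)
site 6, node JY: J={C} ∪ Y={G} → {C,G} (+1)
site 6, node HIJPTY: HIPT={C,T} ∩ JY={C,G} → {C} (+0)
site 6, node HIJPSTY: HIJPTY={C} ∪ S={A} → {A,C} (+1)
per-site changes: [4, 4, 5, 4, 4, 3, 4]; total = 28

G,T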